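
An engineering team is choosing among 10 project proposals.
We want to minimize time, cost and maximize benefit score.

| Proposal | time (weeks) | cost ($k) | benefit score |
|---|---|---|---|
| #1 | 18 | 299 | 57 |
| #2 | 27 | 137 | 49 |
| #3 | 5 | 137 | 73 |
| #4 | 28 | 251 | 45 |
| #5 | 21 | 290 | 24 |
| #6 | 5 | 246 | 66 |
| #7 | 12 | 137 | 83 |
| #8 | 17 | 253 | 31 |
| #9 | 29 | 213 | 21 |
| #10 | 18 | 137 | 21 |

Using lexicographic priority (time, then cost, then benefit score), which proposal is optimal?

#3

First minimize time: best is 5, kept {#3, #6}.
Then minimize cost: best is 137, kept {#3}.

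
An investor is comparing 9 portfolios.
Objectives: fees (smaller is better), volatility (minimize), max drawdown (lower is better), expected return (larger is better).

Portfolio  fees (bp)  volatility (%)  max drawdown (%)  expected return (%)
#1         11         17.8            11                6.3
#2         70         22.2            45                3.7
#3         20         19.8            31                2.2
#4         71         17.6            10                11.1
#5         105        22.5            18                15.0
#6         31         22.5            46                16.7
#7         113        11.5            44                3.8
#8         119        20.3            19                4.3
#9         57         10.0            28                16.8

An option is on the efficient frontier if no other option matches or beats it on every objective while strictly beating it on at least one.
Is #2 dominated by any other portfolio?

Yes

#1 vs #2: fees 11≤70, volatility 17.8≤22.2, max drawdown 11≤45, expected return 6.3≥3.7 — #1 is at least as good on every objective and strictly better on at least one, so #1 dominates #2.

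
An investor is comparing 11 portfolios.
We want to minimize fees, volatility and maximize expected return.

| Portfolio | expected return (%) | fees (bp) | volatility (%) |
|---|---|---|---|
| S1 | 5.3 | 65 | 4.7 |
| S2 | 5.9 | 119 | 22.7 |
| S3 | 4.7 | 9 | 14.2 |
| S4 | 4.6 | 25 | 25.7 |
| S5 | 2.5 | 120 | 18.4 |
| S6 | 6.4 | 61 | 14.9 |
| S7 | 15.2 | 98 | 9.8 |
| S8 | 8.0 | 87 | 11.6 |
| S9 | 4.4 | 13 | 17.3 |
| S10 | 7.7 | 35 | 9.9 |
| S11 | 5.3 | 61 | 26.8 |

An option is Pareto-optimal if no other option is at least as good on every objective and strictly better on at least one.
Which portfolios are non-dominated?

S1: not dominated (best volatility).
S2: dominated by S6 (expected return 6.4≥5.9, fees 61≤119, volatility 14.9≤22.7).
S3: not dominated (best fees).
S4: dominated by S3 (expected return 4.7≥4.6, fees 9≤25, volatility 14.2≤25.7).
S5: dominated by S1 (expected return 5.3≥2.5, fees 65≤120, volatility 4.7≤18.4).
S6: dominated by S10 (expected return 7.7≥6.4, fees 35≤61, volatility 9.9≤14.9).
S7: not dominated (best expected return).
S8: not dominated.
S9: dominated by S3 (expected return 4.7≥4.4, fees 9≤13, volatility 14.2≤17.3).
S10: not dominated.
S11: dominated by S6 (expected return 6.4≥5.3, fees 61≤61, volatility 14.9≤26.8).

S1, S3, S7, S8, S10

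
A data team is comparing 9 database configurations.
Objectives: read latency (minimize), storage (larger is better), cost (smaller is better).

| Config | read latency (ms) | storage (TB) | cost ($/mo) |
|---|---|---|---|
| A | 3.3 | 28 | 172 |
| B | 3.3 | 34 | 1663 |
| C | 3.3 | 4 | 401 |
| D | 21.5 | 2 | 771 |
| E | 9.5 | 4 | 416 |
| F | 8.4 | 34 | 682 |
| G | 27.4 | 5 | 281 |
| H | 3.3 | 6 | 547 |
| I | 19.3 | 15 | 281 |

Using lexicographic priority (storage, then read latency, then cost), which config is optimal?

B

First maximize storage: best is 34, kept {B, F}.
Then minimize read latency: best is 3.3, kept {B}.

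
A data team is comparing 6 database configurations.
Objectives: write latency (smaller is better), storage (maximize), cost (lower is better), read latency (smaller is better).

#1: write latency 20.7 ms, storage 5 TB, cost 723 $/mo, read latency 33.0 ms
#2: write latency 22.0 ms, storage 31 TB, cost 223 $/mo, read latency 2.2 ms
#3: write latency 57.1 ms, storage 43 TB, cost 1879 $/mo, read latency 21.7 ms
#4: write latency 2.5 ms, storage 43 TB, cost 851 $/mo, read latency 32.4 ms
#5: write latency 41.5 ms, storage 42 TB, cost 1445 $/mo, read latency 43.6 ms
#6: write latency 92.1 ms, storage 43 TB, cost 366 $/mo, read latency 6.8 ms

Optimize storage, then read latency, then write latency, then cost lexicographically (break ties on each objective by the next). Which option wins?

First maximize storage: best is 43, kept {#3, #4, #6}.
Then minimize read latency: best is 6.8, kept {#6}.

#6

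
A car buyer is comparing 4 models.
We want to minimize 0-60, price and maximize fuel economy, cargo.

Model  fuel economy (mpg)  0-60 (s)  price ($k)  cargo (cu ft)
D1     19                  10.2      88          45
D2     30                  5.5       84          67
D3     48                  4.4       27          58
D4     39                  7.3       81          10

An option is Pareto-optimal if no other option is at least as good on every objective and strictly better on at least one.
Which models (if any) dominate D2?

D1: worse on fuel economy (19 vs 30).
D3: worse on cargo (58 vs 67).
D4: worse on 0-60 (7.3 vs 5.5).
No option dominates D2.

none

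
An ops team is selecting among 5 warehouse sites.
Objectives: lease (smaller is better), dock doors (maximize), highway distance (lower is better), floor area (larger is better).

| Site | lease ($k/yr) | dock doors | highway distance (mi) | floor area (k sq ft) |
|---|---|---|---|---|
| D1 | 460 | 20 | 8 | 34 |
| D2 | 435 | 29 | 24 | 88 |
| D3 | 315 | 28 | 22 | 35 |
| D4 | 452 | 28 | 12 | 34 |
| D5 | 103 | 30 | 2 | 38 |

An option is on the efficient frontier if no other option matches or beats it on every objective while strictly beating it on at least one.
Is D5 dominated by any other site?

D1: worse on lease (460 vs 103).
D2: worse on lease (435 vs 103).
D3: worse on lease (315 vs 103).
D4: worse on lease (452 vs 103).
No option is at least as good as D5 on every objective and strictly better on one.

No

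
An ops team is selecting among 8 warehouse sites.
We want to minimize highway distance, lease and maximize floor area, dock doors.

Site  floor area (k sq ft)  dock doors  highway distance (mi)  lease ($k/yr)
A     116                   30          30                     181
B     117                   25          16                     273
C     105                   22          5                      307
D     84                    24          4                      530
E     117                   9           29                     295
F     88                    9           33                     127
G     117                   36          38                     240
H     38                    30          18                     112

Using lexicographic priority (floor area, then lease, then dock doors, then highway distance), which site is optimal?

G

First maximize floor area: best is 117, kept {B, E, G}.
Then minimize lease: best is 240, kept {G}.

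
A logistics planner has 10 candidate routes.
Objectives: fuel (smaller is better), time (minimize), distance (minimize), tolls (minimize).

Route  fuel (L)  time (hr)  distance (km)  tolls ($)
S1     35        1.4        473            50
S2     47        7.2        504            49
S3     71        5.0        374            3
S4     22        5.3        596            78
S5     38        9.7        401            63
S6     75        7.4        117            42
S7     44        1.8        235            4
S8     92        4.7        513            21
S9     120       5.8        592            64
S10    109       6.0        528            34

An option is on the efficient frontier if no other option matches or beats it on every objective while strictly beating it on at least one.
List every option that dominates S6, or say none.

none

S1: worse on distance (473 vs 117).
S2: worse on distance (504 vs 117).
S3: worse on distance (374 vs 117).
S4: worse on distance (596 vs 117).
S5: worse on time (9.7 vs 7.4).
S7: worse on distance (235 vs 117).
S8: worse on fuel (92 vs 75).
S9: worse on fuel (120 vs 75).
S10: worse on fuel (109 vs 75).
No option dominates S6.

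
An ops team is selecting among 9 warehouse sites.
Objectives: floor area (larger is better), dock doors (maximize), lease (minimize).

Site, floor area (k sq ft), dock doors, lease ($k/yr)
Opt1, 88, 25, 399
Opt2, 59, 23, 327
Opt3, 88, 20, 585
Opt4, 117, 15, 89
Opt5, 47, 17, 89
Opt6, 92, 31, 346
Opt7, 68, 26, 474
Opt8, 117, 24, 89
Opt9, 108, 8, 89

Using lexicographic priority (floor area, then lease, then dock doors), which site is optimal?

Opt8

First maximize floor area: best is 117, kept {Opt4, Opt8}.
Then minimize lease: best is 89, kept {Opt4, Opt8}.
Then maximize dock doors: best is 24, kept {Opt8}.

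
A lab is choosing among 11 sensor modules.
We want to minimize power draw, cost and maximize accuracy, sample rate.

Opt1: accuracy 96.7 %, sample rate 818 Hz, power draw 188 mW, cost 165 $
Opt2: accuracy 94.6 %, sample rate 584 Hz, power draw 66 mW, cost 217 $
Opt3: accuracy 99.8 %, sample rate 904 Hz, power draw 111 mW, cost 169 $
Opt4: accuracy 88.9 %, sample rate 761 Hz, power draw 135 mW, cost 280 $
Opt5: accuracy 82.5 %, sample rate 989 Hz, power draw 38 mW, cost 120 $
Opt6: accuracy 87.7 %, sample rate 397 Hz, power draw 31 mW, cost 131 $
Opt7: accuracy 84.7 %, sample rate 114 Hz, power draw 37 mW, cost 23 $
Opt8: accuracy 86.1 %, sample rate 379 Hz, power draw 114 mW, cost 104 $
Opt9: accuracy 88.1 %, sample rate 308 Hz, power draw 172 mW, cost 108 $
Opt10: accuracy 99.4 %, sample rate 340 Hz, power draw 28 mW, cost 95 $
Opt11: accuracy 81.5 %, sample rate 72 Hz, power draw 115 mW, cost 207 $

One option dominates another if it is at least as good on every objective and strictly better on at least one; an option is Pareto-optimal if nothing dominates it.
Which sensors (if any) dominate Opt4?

Opt3: accuracy 99.8≥88.9, sample rate 904≥761, power draw 111≤135, cost 169≤280 — dominates Opt4.
Others (Opt1, Opt2, Opt5, Opt6, Opt7, Opt8, Opt9, Opt10, Opt11) are each worse than Opt4 on at least one objective.

Opt3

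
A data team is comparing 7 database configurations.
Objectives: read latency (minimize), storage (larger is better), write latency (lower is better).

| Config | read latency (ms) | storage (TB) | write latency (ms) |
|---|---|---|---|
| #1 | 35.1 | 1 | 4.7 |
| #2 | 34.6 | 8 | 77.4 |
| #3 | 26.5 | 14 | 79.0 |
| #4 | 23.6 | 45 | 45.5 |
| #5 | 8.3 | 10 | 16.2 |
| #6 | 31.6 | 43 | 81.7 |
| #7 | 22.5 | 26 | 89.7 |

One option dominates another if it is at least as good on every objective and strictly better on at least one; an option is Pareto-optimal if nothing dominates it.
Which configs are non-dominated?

#1: not dominated (best write latency).
#2: dominated by #4 (read latency 23.6≤34.6, storage 45≥8, write latency 45.5≤77.4).
#3: dominated by #4 (read latency 23.6≤26.5, storage 45≥14, write latency 45.5≤79.0).
#4: not dominated (best storage).
#5: not dominated (best read latency).
#6: dominated by #4 (read latency 23.6≤31.6, storage 45≥43, write latency 45.5≤81.7).
#7: not dominated.

#1, #4, #5, #7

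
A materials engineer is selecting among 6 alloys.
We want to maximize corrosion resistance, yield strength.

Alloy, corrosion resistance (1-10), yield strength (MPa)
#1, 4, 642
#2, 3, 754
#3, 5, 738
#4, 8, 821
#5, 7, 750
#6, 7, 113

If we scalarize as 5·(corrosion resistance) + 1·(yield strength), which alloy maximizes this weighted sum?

#4

#1: 5·4 + 1·642 = 662
#2: 5·3 + 1·754 = 769
#3: 5·5 + 1·738 = 763
#4: 5·8 + 1·821 = 861
#5: 5·7 + 1·750 = 785
#6: 5·7 + 1·113 = 148
Highest: #4 at 861.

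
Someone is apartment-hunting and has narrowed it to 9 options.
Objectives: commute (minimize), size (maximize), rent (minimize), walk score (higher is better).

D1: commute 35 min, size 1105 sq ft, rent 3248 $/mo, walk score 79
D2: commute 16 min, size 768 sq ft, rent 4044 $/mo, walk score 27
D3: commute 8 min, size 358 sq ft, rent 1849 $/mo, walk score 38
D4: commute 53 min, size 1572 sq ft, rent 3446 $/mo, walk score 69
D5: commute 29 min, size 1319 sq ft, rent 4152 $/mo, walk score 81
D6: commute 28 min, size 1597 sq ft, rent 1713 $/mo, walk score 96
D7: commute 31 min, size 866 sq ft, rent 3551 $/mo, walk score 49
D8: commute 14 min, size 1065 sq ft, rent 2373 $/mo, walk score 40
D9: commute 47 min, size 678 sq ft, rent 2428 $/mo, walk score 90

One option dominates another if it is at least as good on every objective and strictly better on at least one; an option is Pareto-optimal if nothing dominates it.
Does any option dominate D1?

Yes

D6 vs D1: commute 28≤35, size 1597≥1105, rent 1713≤3248, walk score 96≥79 — D6 is at least as good on every objective and strictly better on at least one, so D6 dominates D1.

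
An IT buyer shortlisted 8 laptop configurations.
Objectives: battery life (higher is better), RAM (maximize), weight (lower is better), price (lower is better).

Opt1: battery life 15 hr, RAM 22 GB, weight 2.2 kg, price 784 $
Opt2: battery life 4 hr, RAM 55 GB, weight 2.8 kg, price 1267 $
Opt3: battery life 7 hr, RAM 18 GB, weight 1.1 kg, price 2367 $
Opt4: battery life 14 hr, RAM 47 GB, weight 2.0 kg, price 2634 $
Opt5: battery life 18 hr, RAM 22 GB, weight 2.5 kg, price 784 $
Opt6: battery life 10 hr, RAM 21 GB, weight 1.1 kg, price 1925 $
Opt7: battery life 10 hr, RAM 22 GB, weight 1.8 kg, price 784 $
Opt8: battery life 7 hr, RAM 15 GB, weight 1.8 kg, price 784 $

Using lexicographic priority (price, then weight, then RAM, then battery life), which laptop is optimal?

Opt7

First minimize price: best is 784, kept {Opt1, Opt5, Opt7, Opt8}.
Then minimize weight: best is 1.8, kept {Opt7, Opt8}.
Then maximize RAM: best is 22, kept {Opt7}.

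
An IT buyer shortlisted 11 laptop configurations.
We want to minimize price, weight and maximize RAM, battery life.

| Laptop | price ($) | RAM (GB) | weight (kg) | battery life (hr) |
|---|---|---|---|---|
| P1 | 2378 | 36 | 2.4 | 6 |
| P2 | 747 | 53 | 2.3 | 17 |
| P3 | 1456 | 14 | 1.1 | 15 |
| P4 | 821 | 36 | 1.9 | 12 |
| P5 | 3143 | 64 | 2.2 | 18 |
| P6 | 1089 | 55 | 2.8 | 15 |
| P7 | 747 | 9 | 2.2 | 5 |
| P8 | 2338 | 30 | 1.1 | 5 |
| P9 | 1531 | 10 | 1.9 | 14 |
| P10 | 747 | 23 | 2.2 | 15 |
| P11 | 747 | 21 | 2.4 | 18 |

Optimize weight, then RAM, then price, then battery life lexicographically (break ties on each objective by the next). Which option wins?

P8

First minimize weight: best is 1.1, kept {P3, P8}.
Then maximize RAM: best is 30, kept {P8}.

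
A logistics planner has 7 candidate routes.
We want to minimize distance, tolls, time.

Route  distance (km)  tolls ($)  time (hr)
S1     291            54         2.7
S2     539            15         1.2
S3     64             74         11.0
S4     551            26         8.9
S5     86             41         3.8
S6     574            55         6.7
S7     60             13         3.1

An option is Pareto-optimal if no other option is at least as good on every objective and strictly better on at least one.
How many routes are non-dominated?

S1: not dominated.
S2: not dominated (best time).
S3: dominated by S7 (distance 60≤64, tolls 13≤74, time 3.1≤11.0).
S4: dominated by S2 (distance 539≤551, tolls 15≤26, time 1.2≤8.9).
S5: dominated by S7 (distance 60≤86, tolls 13≤41, time 3.1≤3.8).
S6: dominated by S1 (distance 291≤574, tolls 54≤55, time 2.7≤6.7).
S7: not dominated (best distance).
Pareto-optimal: S1, S2, S7 → 3.

3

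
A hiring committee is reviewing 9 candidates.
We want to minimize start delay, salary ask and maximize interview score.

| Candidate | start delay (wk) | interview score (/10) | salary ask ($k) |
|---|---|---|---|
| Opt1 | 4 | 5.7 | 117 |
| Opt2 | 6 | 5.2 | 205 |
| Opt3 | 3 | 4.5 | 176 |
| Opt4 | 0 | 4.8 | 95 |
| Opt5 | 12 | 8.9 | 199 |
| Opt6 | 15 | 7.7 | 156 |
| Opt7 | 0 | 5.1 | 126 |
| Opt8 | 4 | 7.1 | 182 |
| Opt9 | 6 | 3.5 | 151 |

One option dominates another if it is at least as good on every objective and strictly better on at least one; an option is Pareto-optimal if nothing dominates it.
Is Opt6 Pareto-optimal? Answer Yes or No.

Opt1: worse on interview score (5.7 vs 7.7).
Opt2: worse on interview score (5.2 vs 7.7).
Opt3: worse on interview score (4.5 vs 7.7).
Opt4: worse on interview score (4.8 vs 7.7).
Opt5: worse on salary ask (199 vs 156).
Opt7: worse on interview score (5.1 vs 7.7).
Opt8: worse on interview score (7.1 vs 7.7).
Opt9: worse on interview score (3.5 vs 7.7).
No option is at least as good as Opt6 on every objective and strictly better on one.

Yes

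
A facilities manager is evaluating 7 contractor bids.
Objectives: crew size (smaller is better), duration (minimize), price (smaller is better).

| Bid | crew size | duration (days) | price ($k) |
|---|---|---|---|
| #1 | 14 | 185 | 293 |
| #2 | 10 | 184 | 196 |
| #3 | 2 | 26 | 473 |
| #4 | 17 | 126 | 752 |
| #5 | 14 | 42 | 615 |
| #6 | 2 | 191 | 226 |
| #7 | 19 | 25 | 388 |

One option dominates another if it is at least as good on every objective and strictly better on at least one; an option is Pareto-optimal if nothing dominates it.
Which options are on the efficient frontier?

#2, #3, #6, #7

#1: dominated by #2 (crew size 10≤14, duration 184≤185, price 196≤293).
#2: not dominated (best price).
#3: not dominated.
#4: dominated by #3 (crew size 2≤17, duration 26≤126, price 473≤752).
#5: dominated by #3 (crew size 2≤14, duration 26≤42, price 473≤615).
#6: not dominated.
#7: not dominated (best duration).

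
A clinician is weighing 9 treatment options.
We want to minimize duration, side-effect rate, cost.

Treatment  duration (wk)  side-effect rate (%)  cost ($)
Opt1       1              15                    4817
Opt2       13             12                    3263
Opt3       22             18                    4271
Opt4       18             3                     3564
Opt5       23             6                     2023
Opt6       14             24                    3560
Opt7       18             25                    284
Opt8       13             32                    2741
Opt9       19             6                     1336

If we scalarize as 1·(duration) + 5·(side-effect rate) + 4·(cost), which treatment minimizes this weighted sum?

Opt1: 1·1 + 5·15 + 4·4817 = 19344
Opt2: 1·13 + 5·12 + 4·3263 = 13125
Opt3: 1·22 + 5·18 + 4·4271 = 17196
Opt4: 1·18 + 5·3 + 4·3564 = 14289
Opt5: 1·23 + 5·6 + 4·2023 = 8145
Opt6: 1·14 + 5·24 + 4·3560 = 14374
Opt7: 1·18 + 5·25 + 4·284 = 1279
Opt8: 1·13 + 5·32 + 4·2741 = 11137
Opt9: 1·19 + 5·6 + 4·1336 = 5393
Lowest: Opt7 at 1279.

Opt7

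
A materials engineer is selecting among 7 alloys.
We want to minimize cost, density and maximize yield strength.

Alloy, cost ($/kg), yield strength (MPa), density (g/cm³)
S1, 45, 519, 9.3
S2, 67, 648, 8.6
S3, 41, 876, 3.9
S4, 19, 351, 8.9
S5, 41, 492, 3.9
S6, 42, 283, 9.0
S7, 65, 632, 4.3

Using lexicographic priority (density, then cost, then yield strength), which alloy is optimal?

First minimize density: best is 3.9, kept {S3, S5}.
Then minimize cost: best is 41, kept {S3, S5}.
Then maximize yield strength: best is 876, kept {S3}.

S3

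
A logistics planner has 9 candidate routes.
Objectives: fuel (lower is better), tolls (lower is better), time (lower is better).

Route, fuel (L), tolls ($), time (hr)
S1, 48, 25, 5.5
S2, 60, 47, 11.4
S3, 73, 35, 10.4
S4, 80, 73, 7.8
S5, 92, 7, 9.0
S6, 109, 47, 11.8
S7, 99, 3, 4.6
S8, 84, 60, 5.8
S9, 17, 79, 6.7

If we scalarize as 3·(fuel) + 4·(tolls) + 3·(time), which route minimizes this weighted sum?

S1

S1: 3·48 + 4·25 + 3·5.5 = 260.5
S2: 3·60 + 4·47 + 3·11.4 = 402.2
S3: 3·73 + 4·35 + 3·10.4 = 390.2
S4: 3·80 + 4·73 + 3·7.8 = 555.4
S5: 3·92 + 4·7 + 3·9.0 = 331.0
S6: 3·109 + 4·47 + 3·11.8 = 550.4
S7: 3·99 + 4·3 + 3·4.6 = 322.8
S8: 3·84 + 4·60 + 3·5.8 = 509.4
S9: 3·17 + 4·79 + 3·6.7 = 387.1
Lowest: S1 at 260.5.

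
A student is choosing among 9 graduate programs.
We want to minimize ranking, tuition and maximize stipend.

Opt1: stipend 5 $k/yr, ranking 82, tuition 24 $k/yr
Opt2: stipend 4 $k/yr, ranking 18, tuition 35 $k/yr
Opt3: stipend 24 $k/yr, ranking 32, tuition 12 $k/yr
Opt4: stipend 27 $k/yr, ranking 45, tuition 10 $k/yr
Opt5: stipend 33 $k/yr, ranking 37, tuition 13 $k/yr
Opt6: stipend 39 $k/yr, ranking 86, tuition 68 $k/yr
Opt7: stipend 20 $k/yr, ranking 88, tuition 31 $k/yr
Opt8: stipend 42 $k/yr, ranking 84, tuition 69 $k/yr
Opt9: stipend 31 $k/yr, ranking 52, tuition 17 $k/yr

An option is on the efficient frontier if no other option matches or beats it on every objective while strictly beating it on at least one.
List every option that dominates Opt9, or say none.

Opt5: stipend 33≥31, ranking 37≤52, tuition 13≤17 — dominates Opt9.
Others (Opt1, Opt2, Opt3, Opt4, Opt6, Opt7, Opt8) are each worse than Opt9 on at least one objective.

Opt5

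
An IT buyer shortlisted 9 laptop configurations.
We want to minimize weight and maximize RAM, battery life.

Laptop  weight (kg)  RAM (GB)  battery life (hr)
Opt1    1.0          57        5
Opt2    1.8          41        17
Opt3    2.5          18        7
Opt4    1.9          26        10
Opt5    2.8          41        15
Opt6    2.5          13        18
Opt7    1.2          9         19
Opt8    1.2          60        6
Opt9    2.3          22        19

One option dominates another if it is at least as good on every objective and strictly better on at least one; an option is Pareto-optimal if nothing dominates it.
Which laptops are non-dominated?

Opt1, Opt2, Opt7, Opt8, Opt9

Opt1: not dominated (best weight).
Opt2: not dominated.
Opt3: dominated by Opt2 (weight 1.8≤2.5, RAM 41≥18, battery life 17≥7).
Opt4: dominated by Opt2 (weight 1.8≤1.9, RAM 41≥26, battery life 17≥10).
Opt5: dominated by Opt2 (weight 1.8≤2.8, RAM 41≥41, battery life 17≥15).
Opt6: dominated by Opt9 (weight 2.3≤2.5, RAM 22≥13, battery life 19≥18).
Opt7: not dominated.
Opt8: not dominated (best RAM).
Opt9: not dominated.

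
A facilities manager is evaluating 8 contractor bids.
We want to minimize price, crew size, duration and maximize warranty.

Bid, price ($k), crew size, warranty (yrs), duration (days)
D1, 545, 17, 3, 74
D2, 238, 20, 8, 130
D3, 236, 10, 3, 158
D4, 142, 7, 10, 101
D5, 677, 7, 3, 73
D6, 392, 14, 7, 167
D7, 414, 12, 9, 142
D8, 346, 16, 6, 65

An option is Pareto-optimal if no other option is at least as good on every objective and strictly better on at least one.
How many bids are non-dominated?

D1: dominated by D8 (price 346≤545, crew size 16≤17, warranty 6≥3, duration 65≤74).
D2: dominated by D4 (price 142≤238, crew size 7≤20, warranty 10≥8, duration 101≤130).
D3: dominated by D4 (price 142≤236, crew size 7≤10, warranty 10≥3, duration 101≤158).
D4: not dominated (best price).
D5: not dominated.
D6: dominated by D4 (price 142≤392, crew size 7≤14, warranty 10≥7, duration 101≤167).
D7: dominated by D4 (price 142≤414, crew size 7≤12, warranty 10≥9, duration 101≤142).
D8: not dominated (best duration).
Pareto-optimal: D4, D5, D8 → 3.

3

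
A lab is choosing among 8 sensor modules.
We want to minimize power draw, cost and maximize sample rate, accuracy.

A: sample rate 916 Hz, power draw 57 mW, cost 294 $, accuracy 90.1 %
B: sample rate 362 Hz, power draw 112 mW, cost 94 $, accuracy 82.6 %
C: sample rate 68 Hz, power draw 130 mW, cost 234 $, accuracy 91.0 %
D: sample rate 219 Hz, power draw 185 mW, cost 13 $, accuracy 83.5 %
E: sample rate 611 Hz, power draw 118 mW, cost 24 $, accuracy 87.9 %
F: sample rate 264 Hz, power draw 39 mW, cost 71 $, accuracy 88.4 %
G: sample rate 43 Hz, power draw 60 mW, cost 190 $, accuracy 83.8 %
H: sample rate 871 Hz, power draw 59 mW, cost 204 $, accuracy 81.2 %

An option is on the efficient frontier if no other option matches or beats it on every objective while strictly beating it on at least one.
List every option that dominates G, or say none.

F: sample rate 264≥43, power draw 39≤60, cost 71≤190, accuracy 88.4≥83.8 — dominates G.
Others (A, B, C, D, E, H) are each worse than G on at least one objective.

F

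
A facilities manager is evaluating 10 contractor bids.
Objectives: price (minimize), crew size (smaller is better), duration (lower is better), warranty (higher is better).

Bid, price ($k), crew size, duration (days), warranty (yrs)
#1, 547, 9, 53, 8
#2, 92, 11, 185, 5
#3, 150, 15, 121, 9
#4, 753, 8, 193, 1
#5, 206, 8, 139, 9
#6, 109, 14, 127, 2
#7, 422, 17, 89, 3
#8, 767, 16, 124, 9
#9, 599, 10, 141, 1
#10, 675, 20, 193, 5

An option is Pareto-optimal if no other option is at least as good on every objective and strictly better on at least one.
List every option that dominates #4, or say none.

#5: price 206≤753, crew size 8≤8, duration 139≤193, warranty 9≥1 — dominates #4.
Others (#1, #2, #3, #6, #7, #8, #9, #10) are each worse than #4 on at least one objective.

#5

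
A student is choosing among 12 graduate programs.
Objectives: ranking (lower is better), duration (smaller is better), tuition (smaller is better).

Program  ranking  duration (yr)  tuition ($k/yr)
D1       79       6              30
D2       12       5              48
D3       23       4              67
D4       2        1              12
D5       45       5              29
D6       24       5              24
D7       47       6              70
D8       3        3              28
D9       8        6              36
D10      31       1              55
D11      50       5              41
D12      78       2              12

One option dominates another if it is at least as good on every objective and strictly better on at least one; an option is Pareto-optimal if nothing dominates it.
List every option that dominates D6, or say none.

D4: ranking 2≤24, duration 1≤5, tuition 12≤24 — dominates D6.
Others (D1, D2, D3, D5, D7, D8, D9, D10, D11, D12) are each worse than D6 on at least one objective.

D4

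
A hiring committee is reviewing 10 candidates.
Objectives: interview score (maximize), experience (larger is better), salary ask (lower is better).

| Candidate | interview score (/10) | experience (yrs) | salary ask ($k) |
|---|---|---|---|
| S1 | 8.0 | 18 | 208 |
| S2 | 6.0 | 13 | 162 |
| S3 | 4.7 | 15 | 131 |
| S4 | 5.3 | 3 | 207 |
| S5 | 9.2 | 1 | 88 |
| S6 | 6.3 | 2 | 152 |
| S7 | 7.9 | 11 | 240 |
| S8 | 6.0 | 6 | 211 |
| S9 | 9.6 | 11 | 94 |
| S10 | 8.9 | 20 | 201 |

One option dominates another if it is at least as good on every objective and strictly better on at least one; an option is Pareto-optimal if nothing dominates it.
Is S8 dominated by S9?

S9 vs S8: interview score 9.6≥6.0, experience 11≥6, salary ask 94≤211 — S9 is at least as good on every objective with at least one strict improvement.

Yes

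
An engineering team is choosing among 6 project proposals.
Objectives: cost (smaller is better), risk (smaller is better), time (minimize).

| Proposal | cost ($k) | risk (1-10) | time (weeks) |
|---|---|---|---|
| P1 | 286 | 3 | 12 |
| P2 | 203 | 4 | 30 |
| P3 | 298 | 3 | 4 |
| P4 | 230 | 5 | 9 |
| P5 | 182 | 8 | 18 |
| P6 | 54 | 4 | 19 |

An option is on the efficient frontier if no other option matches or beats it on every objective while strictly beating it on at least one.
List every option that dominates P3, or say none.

P1: worse on time (12 vs 4).
P2: worse on risk (4 vs 3).
P4: worse on risk (5 vs 3).
P5: worse on risk (8 vs 3).
P6: worse on risk (4 vs 3).
No option dominates P3.

none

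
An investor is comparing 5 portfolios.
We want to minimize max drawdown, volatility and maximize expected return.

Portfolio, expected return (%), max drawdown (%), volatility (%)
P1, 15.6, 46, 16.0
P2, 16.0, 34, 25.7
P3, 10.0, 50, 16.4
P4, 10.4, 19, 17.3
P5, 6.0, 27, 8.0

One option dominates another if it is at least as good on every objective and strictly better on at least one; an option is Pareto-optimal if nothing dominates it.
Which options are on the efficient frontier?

P1: not dominated.
P2: not dominated (best expected return).
P3: dominated by P1 (expected return 15.6≥10.0, max drawdown 46≤50, volatility 16.0≤16.4).
P4: not dominated (best max drawdown).
P5: not dominated (best volatility).

P1, P2, P4, P5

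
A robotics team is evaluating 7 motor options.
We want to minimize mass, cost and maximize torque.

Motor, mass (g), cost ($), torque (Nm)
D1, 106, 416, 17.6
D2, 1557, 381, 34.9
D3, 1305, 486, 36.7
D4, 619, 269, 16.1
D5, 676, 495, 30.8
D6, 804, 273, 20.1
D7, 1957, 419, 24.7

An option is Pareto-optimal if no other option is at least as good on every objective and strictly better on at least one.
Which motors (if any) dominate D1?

D2: worse on mass (1557 vs 106).
D3: worse on mass (1305 vs 106).
D4: worse on mass (619 vs 106).
D5: worse on mass (676 vs 106).
D6: worse on mass (804 vs 106).
D7: worse on mass (1957 vs 106).
No option dominates D1.

none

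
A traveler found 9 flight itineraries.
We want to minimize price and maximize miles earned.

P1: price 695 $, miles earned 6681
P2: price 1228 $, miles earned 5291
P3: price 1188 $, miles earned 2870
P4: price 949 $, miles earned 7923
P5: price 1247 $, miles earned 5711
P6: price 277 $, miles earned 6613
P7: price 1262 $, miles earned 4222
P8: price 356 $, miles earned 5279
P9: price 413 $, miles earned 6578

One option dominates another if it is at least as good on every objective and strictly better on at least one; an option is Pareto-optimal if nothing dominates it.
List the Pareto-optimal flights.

P1, P4, P6

P1: not dominated.
P2: dominated by P1 (price 695≤1228, miles earned 6681≥5291).
P3: dominated by P1 (price 695≤1188, miles earned 6681≥2870).
P4: not dominated (best miles earned).
P5: dominated by P1 (price 695≤1247, miles earned 6681≥5711).
P6: not dominated (best price).
P7: dominated by P1 (price 695≤1262, miles earned 6681≥4222).
P8: dominated by P6 (price 277≤356, miles earned 6613≥5279).
P9: dominated by P6 (price 277≤413, miles earned 6613≥6578).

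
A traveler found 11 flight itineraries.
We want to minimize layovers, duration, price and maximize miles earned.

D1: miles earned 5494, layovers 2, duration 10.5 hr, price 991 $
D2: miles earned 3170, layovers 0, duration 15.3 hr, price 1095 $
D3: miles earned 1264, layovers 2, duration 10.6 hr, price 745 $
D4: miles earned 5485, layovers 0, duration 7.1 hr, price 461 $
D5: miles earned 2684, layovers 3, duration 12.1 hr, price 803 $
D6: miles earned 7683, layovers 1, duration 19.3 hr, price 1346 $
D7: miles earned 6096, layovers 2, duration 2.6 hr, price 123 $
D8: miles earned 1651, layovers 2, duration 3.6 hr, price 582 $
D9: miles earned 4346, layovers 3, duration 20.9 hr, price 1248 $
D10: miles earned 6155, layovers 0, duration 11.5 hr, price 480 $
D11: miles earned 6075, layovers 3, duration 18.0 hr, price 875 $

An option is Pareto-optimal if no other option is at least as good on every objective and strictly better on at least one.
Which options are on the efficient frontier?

D4, D6, D7, D10

D1: dominated by D7 (miles earned 6096≥5494, layovers 2≤2, duration 2.6≤10.5, price 123≤991).
D2: dominated by D4 (miles earned 5485≥3170, layovers 0≤0, duration 7.1≤15.3, price 461≤1095).
D3: dominated by D4 (miles earned 5485≥1264, layovers 0≤2, duration 7.1≤10.6, price 461≤745).
D4: not dominated.
D5: dominated by D4 (miles earned 5485≥2684, layovers 0≤3, duration 7.1≤12.1, price 461≤803).
D6: not dominated (best miles earned).
D7: not dominated (best duration).
D8: dominated by D7 (miles earned 6096≥1651, layovers 2≤2, duration 2.6≤3.6, price 123≤582).
D9: dominated by D1 (miles earned 5494≥4346, layovers 2≤3, duration 10.5≤20.9, price 991≤1248).
D10: not dominated.
D11: dominated by D7 (miles earned 6096≥6075, layovers 2≤3, duration 2.6≤18.0, price 123≤875).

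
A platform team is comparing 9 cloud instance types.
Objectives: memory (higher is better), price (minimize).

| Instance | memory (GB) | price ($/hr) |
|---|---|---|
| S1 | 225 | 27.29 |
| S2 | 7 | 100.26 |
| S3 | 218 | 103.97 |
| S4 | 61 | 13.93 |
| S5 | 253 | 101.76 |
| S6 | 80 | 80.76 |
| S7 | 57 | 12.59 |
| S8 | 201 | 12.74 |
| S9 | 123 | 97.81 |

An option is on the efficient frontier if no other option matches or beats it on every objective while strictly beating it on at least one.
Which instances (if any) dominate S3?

S1, S5

S1: memory 225≥218, price 27.29≤103.97 — dominates S3.
S5: memory 253≥218, price 101.76≤103.97 — dominates S3.
Others (S2, S4, S6, S7, S8, S9) are each worse than S3 on at least one objective.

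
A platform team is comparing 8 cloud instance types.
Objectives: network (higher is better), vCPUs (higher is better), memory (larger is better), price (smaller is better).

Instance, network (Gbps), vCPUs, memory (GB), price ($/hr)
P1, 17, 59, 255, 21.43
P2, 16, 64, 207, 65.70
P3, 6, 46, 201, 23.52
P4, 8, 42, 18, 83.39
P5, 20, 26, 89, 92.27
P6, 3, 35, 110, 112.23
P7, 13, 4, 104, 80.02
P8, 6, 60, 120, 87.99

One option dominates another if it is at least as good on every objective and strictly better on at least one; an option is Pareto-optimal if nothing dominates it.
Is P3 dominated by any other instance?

P1 vs P3: network 17≥6, vCPUs 59≥46, memory 255≥201, price 21.43≤23.52 — P1 is at least as good on every objective and strictly better on at least one, so P1 dominates P3.

Yes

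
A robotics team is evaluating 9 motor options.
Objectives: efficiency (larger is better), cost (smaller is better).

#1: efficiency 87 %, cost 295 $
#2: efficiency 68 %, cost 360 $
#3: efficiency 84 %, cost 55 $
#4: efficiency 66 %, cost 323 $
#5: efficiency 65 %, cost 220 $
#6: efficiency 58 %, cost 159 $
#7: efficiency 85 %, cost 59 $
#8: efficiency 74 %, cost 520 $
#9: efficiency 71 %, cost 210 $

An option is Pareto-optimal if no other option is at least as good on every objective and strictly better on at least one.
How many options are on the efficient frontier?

3

#1: not dominated (best efficiency).
#2: dominated by #1 (efficiency 87≥68, cost 295≤360).
#3: not dominated (best cost).
#4: dominated by #1 (efficiency 87≥66, cost 295≤323).
#5: dominated by #3 (efficiency 84≥65, cost 55≤220).
#6: dominated by #3 (efficiency 84≥58, cost 55≤159).
#7: not dominated.
#8: dominated by #1 (efficiency 87≥74, cost 295≤520).
#9: dominated by #3 (efficiency 84≥71, cost 55≤210).
Pareto-optimal: #1, #3, #7 → 3.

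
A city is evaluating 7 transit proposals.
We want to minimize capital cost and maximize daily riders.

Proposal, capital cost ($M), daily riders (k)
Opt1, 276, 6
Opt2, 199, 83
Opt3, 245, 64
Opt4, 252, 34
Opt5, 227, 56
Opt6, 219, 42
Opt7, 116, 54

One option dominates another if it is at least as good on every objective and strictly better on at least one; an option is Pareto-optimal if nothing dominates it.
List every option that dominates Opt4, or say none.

Opt2: capital cost 199≤252, daily riders 83≥34 — dominates Opt4.
Opt3: capital cost 245≤252, daily riders 64≥34 — dominates Opt4.
Opt5: capital cost 227≤252, daily riders 56≥34 — dominates Opt4.
Opt6: capital cost 219≤252, daily riders 42≥34 — dominates Opt4.
Opt7: capital cost 116≤252, daily riders 54≥34 — dominates Opt4.
Others (Opt1) are each worse than Opt4 on at least one objective.

Opt2, Opt3, Opt5, Opt6, Opt7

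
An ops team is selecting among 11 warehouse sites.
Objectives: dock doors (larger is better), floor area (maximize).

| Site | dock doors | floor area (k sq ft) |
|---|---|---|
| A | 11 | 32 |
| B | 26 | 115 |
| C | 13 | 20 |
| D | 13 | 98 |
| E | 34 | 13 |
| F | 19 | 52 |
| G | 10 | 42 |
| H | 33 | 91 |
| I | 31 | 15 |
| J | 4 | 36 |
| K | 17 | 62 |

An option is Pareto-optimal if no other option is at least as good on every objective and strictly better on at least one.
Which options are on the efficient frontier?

B, E, H

A: dominated by B (dock doors 26≥11, floor area 115≥32).
B: not dominated (best floor area).
C: dominated by B (dock doors 26≥13, floor area 115≥20).
D: dominated by B (dock doors 26≥13, floor area 115≥98).
E: not dominated (best dock doors).
F: dominated by B (dock doors 26≥19, floor area 115≥52).
G: dominated by B (dock doors 26≥10, floor area 115≥42).
H: not dominated.
I: dominated by H (dock doors 33≥31, floor area 91≥15).
J: dominated by B (dock doors 26≥4, floor area 115≥36).
K: dominated by B (dock doors 26≥17, floor area 115≥62).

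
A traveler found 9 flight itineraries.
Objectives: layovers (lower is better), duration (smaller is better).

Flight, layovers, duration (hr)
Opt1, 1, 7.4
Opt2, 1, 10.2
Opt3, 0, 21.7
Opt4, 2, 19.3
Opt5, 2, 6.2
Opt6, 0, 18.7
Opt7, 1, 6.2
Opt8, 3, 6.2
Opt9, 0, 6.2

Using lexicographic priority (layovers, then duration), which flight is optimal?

Opt9

First minimize layovers: best is 0, kept {Opt3, Opt6, Opt9}.
Then minimize duration: best is 6.2, kept {Opt9}.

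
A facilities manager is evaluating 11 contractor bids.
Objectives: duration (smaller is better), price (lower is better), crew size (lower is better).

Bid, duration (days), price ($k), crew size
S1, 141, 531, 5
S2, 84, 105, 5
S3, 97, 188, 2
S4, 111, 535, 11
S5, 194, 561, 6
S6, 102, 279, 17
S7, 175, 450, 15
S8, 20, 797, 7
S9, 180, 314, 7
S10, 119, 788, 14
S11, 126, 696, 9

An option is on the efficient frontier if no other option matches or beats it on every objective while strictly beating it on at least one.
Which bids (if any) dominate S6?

S2: duration 84≤102, price 105≤279, crew size 5≤17 — dominates S6.
S3: duration 97≤102, price 188≤279, crew size 2≤17 — dominates S6.
Others (S1, S4, S5, S7, S8, S9, S10, S11) are each worse than S6 on at least one objective.

S2, S3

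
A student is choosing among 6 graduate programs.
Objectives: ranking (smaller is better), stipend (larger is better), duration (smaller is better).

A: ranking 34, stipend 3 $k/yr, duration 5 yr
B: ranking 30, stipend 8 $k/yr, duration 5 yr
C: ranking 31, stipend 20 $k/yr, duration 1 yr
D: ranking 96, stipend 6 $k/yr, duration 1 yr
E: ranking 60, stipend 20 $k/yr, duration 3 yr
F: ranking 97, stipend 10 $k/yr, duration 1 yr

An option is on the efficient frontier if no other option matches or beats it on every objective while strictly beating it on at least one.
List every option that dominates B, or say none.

A: worse on ranking (34 vs 30).
C: worse on ranking (31 vs 30).
D: worse on ranking (96 vs 30).
E: worse on ranking (60 vs 30).
F: worse on ranking (97 vs 30).
No option dominates B.

none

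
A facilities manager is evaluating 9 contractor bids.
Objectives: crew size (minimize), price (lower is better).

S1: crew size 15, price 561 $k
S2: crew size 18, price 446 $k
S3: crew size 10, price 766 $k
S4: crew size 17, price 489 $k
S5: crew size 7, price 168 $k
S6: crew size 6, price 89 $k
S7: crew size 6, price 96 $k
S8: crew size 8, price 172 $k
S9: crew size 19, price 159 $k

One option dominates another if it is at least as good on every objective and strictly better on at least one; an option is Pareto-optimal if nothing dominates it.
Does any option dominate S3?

S5 vs S3: crew size 7≤10, price 168≤766 — S5 is at least as good on every objective and strictly better on at least one, so S5 dominates S3.

Yes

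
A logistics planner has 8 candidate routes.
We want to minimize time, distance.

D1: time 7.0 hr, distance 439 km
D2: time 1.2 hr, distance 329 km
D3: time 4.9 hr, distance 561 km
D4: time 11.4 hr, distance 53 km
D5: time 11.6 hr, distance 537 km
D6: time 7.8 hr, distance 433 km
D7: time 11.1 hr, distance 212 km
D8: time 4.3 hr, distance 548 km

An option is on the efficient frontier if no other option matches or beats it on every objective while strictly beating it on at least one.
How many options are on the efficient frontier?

3

D1: dominated by D2 (time 1.2≤7.0, distance 329≤439).
D2: not dominated (best time).
D3: dominated by D2 (time 1.2≤4.9, distance 329≤561).
D4: not dominated (best distance).
D5: dominated by D1 (time 7.0≤11.6, distance 439≤537).
D6: dominated by D2 (time 1.2≤7.8, distance 329≤433).
D7: not dominated.
D8: dominated by D2 (time 1.2≤4.3, distance 329≤548).
Pareto-optimal: D2, D4, D7 → 3.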